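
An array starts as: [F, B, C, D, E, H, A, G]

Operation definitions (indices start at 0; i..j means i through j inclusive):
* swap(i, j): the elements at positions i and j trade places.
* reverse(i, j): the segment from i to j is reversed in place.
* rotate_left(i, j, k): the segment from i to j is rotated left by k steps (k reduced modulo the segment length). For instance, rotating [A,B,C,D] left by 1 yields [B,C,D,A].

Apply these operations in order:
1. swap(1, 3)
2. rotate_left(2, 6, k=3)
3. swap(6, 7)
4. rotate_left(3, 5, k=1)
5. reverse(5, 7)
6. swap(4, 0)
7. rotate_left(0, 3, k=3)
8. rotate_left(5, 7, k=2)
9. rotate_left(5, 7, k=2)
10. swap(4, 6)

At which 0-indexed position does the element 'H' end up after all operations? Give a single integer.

Answer: 3

Derivation:
After 1 (swap(1, 3)): [F, D, C, B, E, H, A, G]
After 2 (rotate_left(2, 6, k=3)): [F, D, H, A, C, B, E, G]
After 3 (swap(6, 7)): [F, D, H, A, C, B, G, E]
After 4 (rotate_left(3, 5, k=1)): [F, D, H, C, B, A, G, E]
After 5 (reverse(5, 7)): [F, D, H, C, B, E, G, A]
After 6 (swap(4, 0)): [B, D, H, C, F, E, G, A]
After 7 (rotate_left(0, 3, k=3)): [C, B, D, H, F, E, G, A]
After 8 (rotate_left(5, 7, k=2)): [C, B, D, H, F, A, E, G]
After 9 (rotate_left(5, 7, k=2)): [C, B, D, H, F, G, A, E]
After 10 (swap(4, 6)): [C, B, D, H, A, G, F, E]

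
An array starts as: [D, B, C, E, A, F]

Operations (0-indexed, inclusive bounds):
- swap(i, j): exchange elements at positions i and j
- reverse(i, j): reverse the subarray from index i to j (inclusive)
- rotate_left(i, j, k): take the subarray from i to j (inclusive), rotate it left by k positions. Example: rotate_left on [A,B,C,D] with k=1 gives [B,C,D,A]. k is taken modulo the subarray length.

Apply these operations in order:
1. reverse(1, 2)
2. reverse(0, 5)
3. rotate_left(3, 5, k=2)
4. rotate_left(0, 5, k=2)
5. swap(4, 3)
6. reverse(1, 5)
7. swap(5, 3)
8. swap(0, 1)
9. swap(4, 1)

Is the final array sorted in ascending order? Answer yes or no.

After 1 (reverse(1, 2)): [D, C, B, E, A, F]
After 2 (reverse(0, 5)): [F, A, E, B, C, D]
After 3 (rotate_left(3, 5, k=2)): [F, A, E, D, B, C]
After 4 (rotate_left(0, 5, k=2)): [E, D, B, C, F, A]
After 5 (swap(4, 3)): [E, D, B, F, C, A]
After 6 (reverse(1, 5)): [E, A, C, F, B, D]
After 7 (swap(5, 3)): [E, A, C, D, B, F]
After 8 (swap(0, 1)): [A, E, C, D, B, F]
After 9 (swap(4, 1)): [A, B, C, D, E, F]

Answer: yes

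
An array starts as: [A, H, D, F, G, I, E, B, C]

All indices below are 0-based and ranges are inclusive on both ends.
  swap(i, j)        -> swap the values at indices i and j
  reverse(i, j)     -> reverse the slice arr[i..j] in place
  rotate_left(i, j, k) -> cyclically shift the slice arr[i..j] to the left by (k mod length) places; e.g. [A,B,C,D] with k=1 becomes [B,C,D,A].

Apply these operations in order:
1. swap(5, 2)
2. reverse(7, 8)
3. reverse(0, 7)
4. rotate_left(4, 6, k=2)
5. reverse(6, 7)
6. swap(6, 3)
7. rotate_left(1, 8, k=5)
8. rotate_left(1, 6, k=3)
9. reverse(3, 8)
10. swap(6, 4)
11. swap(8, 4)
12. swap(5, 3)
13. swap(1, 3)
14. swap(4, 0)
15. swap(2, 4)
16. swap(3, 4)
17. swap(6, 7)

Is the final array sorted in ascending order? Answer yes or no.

Answer: yes

Derivation:
After 1 (swap(5, 2)): [A, H, I, F, G, D, E, B, C]
After 2 (reverse(7, 8)): [A, H, I, F, G, D, E, C, B]
After 3 (reverse(0, 7)): [C, E, D, G, F, I, H, A, B]
After 4 (rotate_left(4, 6, k=2)): [C, E, D, G, H, F, I, A, B]
After 5 (reverse(6, 7)): [C, E, D, G, H, F, A, I, B]
After 6 (swap(6, 3)): [C, E, D, A, H, F, G, I, B]
After 7 (rotate_left(1, 8, k=5)): [C, G, I, B, E, D, A, H, F]
After 8 (rotate_left(1, 6, k=3)): [C, E, D, A, G, I, B, H, F]
After 9 (reverse(3, 8)): [C, E, D, F, H, B, I, G, A]
After 10 (swap(6, 4)): [C, E, D, F, I, B, H, G, A]
After 11 (swap(8, 4)): [C, E, D, F, A, B, H, G, I]
After 12 (swap(5, 3)): [C, E, D, B, A, F, H, G, I]
After 13 (swap(1, 3)): [C, B, D, E, A, F, H, G, I]
After 14 (swap(4, 0)): [A, B, D, E, C, F, H, G, I]
After 15 (swap(2, 4)): [A, B, C, E, D, F, H, G, I]
After 16 (swap(3, 4)): [A, B, C, D, E, F, H, G, I]
After 17 (swap(6, 7)): [A, B, C, D, E, F, G, H, I]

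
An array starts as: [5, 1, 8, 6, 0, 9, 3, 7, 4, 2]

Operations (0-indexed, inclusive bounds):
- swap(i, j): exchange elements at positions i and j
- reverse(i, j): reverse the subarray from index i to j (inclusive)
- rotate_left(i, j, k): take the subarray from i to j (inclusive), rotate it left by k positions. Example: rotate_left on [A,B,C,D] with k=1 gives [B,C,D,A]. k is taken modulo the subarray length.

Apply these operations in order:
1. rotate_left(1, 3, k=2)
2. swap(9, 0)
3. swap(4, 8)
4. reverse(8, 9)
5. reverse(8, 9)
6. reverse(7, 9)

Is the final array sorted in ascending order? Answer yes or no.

Answer: no

Derivation:
After 1 (rotate_left(1, 3, k=2)): [5, 6, 1, 8, 0, 9, 3, 7, 4, 2]
After 2 (swap(9, 0)): [2, 6, 1, 8, 0, 9, 3, 7, 4, 5]
After 3 (swap(4, 8)): [2, 6, 1, 8, 4, 9, 3, 7, 0, 5]
After 4 (reverse(8, 9)): [2, 6, 1, 8, 4, 9, 3, 7, 5, 0]
After 5 (reverse(8, 9)): [2, 6, 1, 8, 4, 9, 3, 7, 0, 5]
After 6 (reverse(7, 9)): [2, 6, 1, 8, 4, 9, 3, 5, 0, 7]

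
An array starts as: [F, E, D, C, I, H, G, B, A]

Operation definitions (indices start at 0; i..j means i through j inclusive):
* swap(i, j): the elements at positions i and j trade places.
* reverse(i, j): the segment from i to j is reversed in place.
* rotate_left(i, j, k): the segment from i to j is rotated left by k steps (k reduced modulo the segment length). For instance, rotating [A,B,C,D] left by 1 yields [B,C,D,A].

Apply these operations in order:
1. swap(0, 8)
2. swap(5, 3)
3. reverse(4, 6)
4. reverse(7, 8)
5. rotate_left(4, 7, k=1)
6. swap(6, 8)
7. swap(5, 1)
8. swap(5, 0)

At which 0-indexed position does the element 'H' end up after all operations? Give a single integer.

After 1 (swap(0, 8)): [A, E, D, C, I, H, G, B, F]
After 2 (swap(5, 3)): [A, E, D, H, I, C, G, B, F]
After 3 (reverse(4, 6)): [A, E, D, H, G, C, I, B, F]
After 4 (reverse(7, 8)): [A, E, D, H, G, C, I, F, B]
After 5 (rotate_left(4, 7, k=1)): [A, E, D, H, C, I, F, G, B]
After 6 (swap(6, 8)): [A, E, D, H, C, I, B, G, F]
After 7 (swap(5, 1)): [A, I, D, H, C, E, B, G, F]
After 8 (swap(5, 0)): [E, I, D, H, C, A, B, G, F]

Answer: 3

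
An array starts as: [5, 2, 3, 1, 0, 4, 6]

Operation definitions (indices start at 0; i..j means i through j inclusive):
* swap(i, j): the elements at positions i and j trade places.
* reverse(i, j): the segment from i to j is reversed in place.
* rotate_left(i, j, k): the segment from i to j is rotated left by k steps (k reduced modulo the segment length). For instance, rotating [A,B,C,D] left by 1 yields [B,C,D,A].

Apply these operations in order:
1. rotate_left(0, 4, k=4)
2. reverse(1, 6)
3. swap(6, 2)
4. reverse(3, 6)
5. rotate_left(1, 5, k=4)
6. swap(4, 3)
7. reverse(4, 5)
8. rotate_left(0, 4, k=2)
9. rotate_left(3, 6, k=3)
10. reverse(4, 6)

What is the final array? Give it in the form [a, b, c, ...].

Answer: [6, 4, 2, 1, 5, 3, 0]

Derivation:
After 1 (rotate_left(0, 4, k=4)): [0, 5, 2, 3, 1, 4, 6]
After 2 (reverse(1, 6)): [0, 6, 4, 1, 3, 2, 5]
After 3 (swap(6, 2)): [0, 6, 5, 1, 3, 2, 4]
After 4 (reverse(3, 6)): [0, 6, 5, 4, 2, 3, 1]
After 5 (rotate_left(1, 5, k=4)): [0, 3, 6, 5, 4, 2, 1]
After 6 (swap(4, 3)): [0, 3, 6, 4, 5, 2, 1]
After 7 (reverse(4, 5)): [0, 3, 6, 4, 2, 5, 1]
After 8 (rotate_left(0, 4, k=2)): [6, 4, 2, 0, 3, 5, 1]
After 9 (rotate_left(3, 6, k=3)): [6, 4, 2, 1, 0, 3, 5]
After 10 (reverse(4, 6)): [6, 4, 2, 1, 5, 3, 0]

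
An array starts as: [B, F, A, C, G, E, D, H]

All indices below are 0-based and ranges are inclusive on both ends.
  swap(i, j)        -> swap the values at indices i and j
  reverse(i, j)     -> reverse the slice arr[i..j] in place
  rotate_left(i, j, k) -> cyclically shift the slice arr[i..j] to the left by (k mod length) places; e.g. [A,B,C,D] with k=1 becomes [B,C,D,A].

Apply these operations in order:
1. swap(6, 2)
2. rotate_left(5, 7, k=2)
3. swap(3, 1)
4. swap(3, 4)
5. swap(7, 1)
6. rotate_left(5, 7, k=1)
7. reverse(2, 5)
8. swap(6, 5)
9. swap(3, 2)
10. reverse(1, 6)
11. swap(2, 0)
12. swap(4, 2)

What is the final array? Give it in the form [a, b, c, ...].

Answer: [C, D, E, G, B, F, A, H]

Derivation:
After 1 (swap(6, 2)): [B, F, D, C, G, E, A, H]
After 2 (rotate_left(5, 7, k=2)): [B, F, D, C, G, H, E, A]
After 3 (swap(3, 1)): [B, C, D, F, G, H, E, A]
After 4 (swap(3, 4)): [B, C, D, G, F, H, E, A]
After 5 (swap(7, 1)): [B, A, D, G, F, H, E, C]
After 6 (rotate_left(5, 7, k=1)): [B, A, D, G, F, E, C, H]
After 7 (reverse(2, 5)): [B, A, E, F, G, D, C, H]
After 8 (swap(6, 5)): [B, A, E, F, G, C, D, H]
After 9 (swap(3, 2)): [B, A, F, E, G, C, D, H]
After 10 (reverse(1, 6)): [B, D, C, G, E, F, A, H]
After 11 (swap(2, 0)): [C, D, B, G, E, F, A, H]
After 12 (swap(4, 2)): [C, D, E, G, B, F, A, H]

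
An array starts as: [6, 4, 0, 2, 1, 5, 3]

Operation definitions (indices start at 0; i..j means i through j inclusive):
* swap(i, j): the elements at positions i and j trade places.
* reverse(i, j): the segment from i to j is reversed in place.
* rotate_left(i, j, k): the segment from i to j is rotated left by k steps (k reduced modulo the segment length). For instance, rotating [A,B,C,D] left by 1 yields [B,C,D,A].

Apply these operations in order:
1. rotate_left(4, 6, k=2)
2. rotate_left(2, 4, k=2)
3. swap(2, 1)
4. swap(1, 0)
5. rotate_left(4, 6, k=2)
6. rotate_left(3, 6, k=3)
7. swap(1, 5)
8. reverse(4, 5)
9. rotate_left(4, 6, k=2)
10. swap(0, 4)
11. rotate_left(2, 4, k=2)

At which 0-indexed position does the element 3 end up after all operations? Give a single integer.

Answer: 2

Derivation:
After 1 (rotate_left(4, 6, k=2)): [6, 4, 0, 2, 3, 1, 5]
After 2 (rotate_left(2, 4, k=2)): [6, 4, 3, 0, 2, 1, 5]
After 3 (swap(2, 1)): [6, 3, 4, 0, 2, 1, 5]
After 4 (swap(1, 0)): [3, 6, 4, 0, 2, 1, 5]
After 5 (rotate_left(4, 6, k=2)): [3, 6, 4, 0, 5, 2, 1]
After 6 (rotate_left(3, 6, k=3)): [3, 6, 4, 1, 0, 5, 2]
After 7 (swap(1, 5)): [3, 5, 4, 1, 0, 6, 2]
After 8 (reverse(4, 5)): [3, 5, 4, 1, 6, 0, 2]
After 9 (rotate_left(4, 6, k=2)): [3, 5, 4, 1, 2, 6, 0]
After 10 (swap(0, 4)): [2, 5, 4, 1, 3, 6, 0]
After 11 (rotate_left(2, 4, k=2)): [2, 5, 3, 4, 1, 6, 0]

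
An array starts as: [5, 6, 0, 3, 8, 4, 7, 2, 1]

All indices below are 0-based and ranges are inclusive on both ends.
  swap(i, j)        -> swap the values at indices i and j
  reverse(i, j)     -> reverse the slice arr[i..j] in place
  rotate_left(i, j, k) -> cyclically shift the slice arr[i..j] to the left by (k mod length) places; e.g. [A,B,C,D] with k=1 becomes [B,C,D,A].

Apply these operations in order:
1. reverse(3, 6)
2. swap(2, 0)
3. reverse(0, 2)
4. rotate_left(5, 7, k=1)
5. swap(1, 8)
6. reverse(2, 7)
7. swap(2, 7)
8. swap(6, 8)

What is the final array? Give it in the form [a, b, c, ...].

After 1 (reverse(3, 6)): [5, 6, 0, 7, 4, 8, 3, 2, 1]
After 2 (swap(2, 0)): [0, 6, 5, 7, 4, 8, 3, 2, 1]
After 3 (reverse(0, 2)): [5, 6, 0, 7, 4, 8, 3, 2, 1]
After 4 (rotate_left(5, 7, k=1)): [5, 6, 0, 7, 4, 3, 2, 8, 1]
After 5 (swap(1, 8)): [5, 1, 0, 7, 4, 3, 2, 8, 6]
After 6 (reverse(2, 7)): [5, 1, 8, 2, 3, 4, 7, 0, 6]
After 7 (swap(2, 7)): [5, 1, 0, 2, 3, 4, 7, 8, 6]
After 8 (swap(6, 8)): [5, 1, 0, 2, 3, 4, 6, 8, 7]

Answer: [5, 1, 0, 2, 3, 4, 6, 8, 7]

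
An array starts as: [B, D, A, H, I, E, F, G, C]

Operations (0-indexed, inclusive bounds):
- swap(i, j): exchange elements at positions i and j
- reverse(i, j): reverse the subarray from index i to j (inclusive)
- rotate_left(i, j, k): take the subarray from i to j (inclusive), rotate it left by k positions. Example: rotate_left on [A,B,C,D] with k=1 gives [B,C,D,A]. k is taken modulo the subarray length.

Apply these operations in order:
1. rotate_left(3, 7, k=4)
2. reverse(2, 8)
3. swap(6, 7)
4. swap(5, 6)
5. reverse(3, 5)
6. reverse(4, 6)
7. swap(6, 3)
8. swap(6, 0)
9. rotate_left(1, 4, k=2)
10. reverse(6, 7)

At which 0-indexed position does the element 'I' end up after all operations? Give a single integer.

After 1 (rotate_left(3, 7, k=4)): [B, D, A, G, H, I, E, F, C]
After 2 (reverse(2, 8)): [B, D, C, F, E, I, H, G, A]
After 3 (swap(6, 7)): [B, D, C, F, E, I, G, H, A]
After 4 (swap(5, 6)): [B, D, C, F, E, G, I, H, A]
After 5 (reverse(3, 5)): [B, D, C, G, E, F, I, H, A]
After 6 (reverse(4, 6)): [B, D, C, G, I, F, E, H, A]
After 7 (swap(6, 3)): [B, D, C, E, I, F, G, H, A]
After 8 (swap(6, 0)): [G, D, C, E, I, F, B, H, A]
After 9 (rotate_left(1, 4, k=2)): [G, E, I, D, C, F, B, H, A]
After 10 (reverse(6, 7)): [G, E, I, D, C, F, H, B, A]

Answer: 2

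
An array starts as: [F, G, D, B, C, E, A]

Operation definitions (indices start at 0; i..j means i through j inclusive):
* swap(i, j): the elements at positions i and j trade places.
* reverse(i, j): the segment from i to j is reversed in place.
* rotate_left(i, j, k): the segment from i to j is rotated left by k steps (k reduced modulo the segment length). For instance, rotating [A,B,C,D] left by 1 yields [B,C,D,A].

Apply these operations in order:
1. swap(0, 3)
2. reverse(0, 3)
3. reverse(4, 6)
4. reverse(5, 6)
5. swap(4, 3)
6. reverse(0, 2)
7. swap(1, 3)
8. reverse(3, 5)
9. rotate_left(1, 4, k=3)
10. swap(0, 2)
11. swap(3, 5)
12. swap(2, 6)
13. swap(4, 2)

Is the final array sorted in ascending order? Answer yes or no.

Answer: yes

Derivation:
After 1 (swap(0, 3)): [B, G, D, F, C, E, A]
After 2 (reverse(0, 3)): [F, D, G, B, C, E, A]
After 3 (reverse(4, 6)): [F, D, G, B, A, E, C]
After 4 (reverse(5, 6)): [F, D, G, B, A, C, E]
After 5 (swap(4, 3)): [F, D, G, A, B, C, E]
After 6 (reverse(0, 2)): [G, D, F, A, B, C, E]
After 7 (swap(1, 3)): [G, A, F, D, B, C, E]
After 8 (reverse(3, 5)): [G, A, F, C, B, D, E]
After 9 (rotate_left(1, 4, k=3)): [G, B, A, F, C, D, E]
After 10 (swap(0, 2)): [A, B, G, F, C, D, E]
After 11 (swap(3, 5)): [A, B, G, D, C, F, E]
After 12 (swap(2, 6)): [A, B, E, D, C, F, G]
After 13 (swap(4, 2)): [A, B, C, D, E, F, G]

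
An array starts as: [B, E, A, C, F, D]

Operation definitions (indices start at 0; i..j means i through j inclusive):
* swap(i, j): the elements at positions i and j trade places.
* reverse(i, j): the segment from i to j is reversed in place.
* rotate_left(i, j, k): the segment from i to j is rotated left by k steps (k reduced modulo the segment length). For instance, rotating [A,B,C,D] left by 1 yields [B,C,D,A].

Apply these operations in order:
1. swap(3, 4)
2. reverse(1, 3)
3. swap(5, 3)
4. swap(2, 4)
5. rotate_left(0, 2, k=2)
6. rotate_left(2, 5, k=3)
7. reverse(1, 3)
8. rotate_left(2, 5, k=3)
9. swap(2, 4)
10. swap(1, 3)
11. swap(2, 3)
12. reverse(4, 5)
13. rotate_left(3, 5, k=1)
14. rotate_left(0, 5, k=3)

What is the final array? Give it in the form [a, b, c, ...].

After 1 (swap(3, 4)): [B, E, A, F, C, D]
After 2 (reverse(1, 3)): [B, F, A, E, C, D]
After 3 (swap(5, 3)): [B, F, A, D, C, E]
After 4 (swap(2, 4)): [B, F, C, D, A, E]
After 5 (rotate_left(0, 2, k=2)): [C, B, F, D, A, E]
After 6 (rotate_left(2, 5, k=3)): [C, B, E, F, D, A]
After 7 (reverse(1, 3)): [C, F, E, B, D, A]
After 8 (rotate_left(2, 5, k=3)): [C, F, A, E, B, D]
After 9 (swap(2, 4)): [C, F, B, E, A, D]
After 10 (swap(1, 3)): [C, E, B, F, A, D]
After 11 (swap(2, 3)): [C, E, F, B, A, D]
After 12 (reverse(4, 5)): [C, E, F, B, D, A]
After 13 (rotate_left(3, 5, k=1)): [C, E, F, D, A, B]
After 14 (rotate_left(0, 5, k=3)): [D, A, B, C, E, F]

Answer: [D, A, B, C, E, F]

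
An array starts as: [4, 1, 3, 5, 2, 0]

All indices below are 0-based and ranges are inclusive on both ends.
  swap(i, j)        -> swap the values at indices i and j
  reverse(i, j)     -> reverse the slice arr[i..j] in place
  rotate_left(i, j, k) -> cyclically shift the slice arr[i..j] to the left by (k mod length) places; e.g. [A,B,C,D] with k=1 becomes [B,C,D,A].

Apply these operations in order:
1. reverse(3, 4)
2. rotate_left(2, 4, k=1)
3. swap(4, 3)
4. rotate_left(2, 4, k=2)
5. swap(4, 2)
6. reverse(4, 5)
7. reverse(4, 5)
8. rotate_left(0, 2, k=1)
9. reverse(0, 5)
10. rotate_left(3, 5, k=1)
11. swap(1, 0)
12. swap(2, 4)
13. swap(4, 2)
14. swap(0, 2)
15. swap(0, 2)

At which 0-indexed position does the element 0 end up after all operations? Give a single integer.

Answer: 1

Derivation:
After 1 (reverse(3, 4)): [4, 1, 3, 2, 5, 0]
After 2 (rotate_left(2, 4, k=1)): [4, 1, 2, 5, 3, 0]
After 3 (swap(4, 3)): [4, 1, 2, 3, 5, 0]
After 4 (rotate_left(2, 4, k=2)): [4, 1, 5, 2, 3, 0]
After 5 (swap(4, 2)): [4, 1, 3, 2, 5, 0]
After 6 (reverse(4, 5)): [4, 1, 3, 2, 0, 5]
After 7 (reverse(4, 5)): [4, 1, 3, 2, 5, 0]
After 8 (rotate_left(0, 2, k=1)): [1, 3, 4, 2, 5, 0]
After 9 (reverse(0, 5)): [0, 5, 2, 4, 3, 1]
After 10 (rotate_left(3, 5, k=1)): [0, 5, 2, 3, 1, 4]
After 11 (swap(1, 0)): [5, 0, 2, 3, 1, 4]
After 12 (swap(2, 4)): [5, 0, 1, 3, 2, 4]
After 13 (swap(4, 2)): [5, 0, 2, 3, 1, 4]
After 14 (swap(0, 2)): [2, 0, 5, 3, 1, 4]
After 15 (swap(0, 2)): [5, 0, 2, 3, 1, 4]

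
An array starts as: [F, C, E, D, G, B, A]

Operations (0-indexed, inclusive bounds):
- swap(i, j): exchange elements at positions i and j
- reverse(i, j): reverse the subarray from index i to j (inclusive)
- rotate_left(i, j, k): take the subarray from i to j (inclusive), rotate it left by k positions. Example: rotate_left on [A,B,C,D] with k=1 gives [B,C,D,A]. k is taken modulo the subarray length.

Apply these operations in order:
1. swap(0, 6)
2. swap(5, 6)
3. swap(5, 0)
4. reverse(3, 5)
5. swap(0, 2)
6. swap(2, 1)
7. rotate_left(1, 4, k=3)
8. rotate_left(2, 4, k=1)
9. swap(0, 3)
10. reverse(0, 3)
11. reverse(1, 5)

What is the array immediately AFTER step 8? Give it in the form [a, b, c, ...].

Answer: [E, G, C, A, F, D, B]

Derivation:
After 1 (swap(0, 6)): [A, C, E, D, G, B, F]
After 2 (swap(5, 6)): [A, C, E, D, G, F, B]
After 3 (swap(5, 0)): [F, C, E, D, G, A, B]
After 4 (reverse(3, 5)): [F, C, E, A, G, D, B]
After 5 (swap(0, 2)): [E, C, F, A, G, D, B]
After 6 (swap(2, 1)): [E, F, C, A, G, D, B]
After 7 (rotate_left(1, 4, k=3)): [E, G, F, C, A, D, B]
After 8 (rotate_left(2, 4, k=1)): [E, G, C, A, F, D, B]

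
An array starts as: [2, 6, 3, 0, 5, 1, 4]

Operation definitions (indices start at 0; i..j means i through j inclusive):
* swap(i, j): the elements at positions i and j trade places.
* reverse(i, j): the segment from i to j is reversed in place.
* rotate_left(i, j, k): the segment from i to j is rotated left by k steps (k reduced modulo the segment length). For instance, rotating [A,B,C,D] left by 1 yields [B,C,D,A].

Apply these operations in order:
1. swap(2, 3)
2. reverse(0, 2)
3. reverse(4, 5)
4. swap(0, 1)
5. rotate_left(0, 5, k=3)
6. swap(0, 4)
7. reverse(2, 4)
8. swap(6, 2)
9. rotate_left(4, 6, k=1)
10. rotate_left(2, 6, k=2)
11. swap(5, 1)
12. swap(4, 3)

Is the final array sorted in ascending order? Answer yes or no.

Answer: no

Derivation:
After 1 (swap(2, 3)): [2, 6, 0, 3, 5, 1, 4]
After 2 (reverse(0, 2)): [0, 6, 2, 3, 5, 1, 4]
After 3 (reverse(4, 5)): [0, 6, 2, 3, 1, 5, 4]
After 4 (swap(0, 1)): [6, 0, 2, 3, 1, 5, 4]
After 5 (rotate_left(0, 5, k=3)): [3, 1, 5, 6, 0, 2, 4]
After 6 (swap(0, 4)): [0, 1, 5, 6, 3, 2, 4]
After 7 (reverse(2, 4)): [0, 1, 3, 6, 5, 2, 4]
After 8 (swap(6, 2)): [0, 1, 4, 6, 5, 2, 3]
After 9 (rotate_left(4, 6, k=1)): [0, 1, 4, 6, 2, 3, 5]
After 10 (rotate_left(2, 6, k=2)): [0, 1, 2, 3, 5, 4, 6]
After 11 (swap(5, 1)): [0, 4, 2, 3, 5, 1, 6]
After 12 (swap(4, 3)): [0, 4, 2, 5, 3, 1, 6]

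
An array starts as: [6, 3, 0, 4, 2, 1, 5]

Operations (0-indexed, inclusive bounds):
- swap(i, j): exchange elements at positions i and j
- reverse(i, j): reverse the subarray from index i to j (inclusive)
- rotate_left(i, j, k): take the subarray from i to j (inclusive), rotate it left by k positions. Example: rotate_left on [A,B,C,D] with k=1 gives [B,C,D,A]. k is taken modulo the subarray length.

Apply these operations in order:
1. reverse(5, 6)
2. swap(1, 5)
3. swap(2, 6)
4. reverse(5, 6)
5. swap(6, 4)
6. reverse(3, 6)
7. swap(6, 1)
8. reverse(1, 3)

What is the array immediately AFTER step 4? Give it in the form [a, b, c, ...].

Answer: [6, 5, 1, 4, 2, 0, 3]

Derivation:
After 1 (reverse(5, 6)): [6, 3, 0, 4, 2, 5, 1]
After 2 (swap(1, 5)): [6, 5, 0, 4, 2, 3, 1]
After 3 (swap(2, 6)): [6, 5, 1, 4, 2, 3, 0]
After 4 (reverse(5, 6)): [6, 5, 1, 4, 2, 0, 3]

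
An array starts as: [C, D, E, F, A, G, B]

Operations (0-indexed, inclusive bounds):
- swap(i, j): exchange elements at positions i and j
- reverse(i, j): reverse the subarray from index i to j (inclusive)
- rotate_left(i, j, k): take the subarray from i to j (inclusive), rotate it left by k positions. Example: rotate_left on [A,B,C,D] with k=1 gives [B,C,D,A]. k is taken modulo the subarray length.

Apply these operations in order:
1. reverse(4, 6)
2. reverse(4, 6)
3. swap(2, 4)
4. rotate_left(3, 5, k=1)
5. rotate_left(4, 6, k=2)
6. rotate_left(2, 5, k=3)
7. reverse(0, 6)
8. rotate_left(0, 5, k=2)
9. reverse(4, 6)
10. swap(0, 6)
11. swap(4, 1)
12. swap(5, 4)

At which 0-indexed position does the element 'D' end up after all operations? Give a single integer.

After 1 (reverse(4, 6)): [C, D, E, F, B, G, A]
After 2 (reverse(4, 6)): [C, D, E, F, A, G, B]
After 3 (swap(2, 4)): [C, D, A, F, E, G, B]
After 4 (rotate_left(3, 5, k=1)): [C, D, A, E, G, F, B]
After 5 (rotate_left(4, 6, k=2)): [C, D, A, E, B, G, F]
After 6 (rotate_left(2, 5, k=3)): [C, D, G, A, E, B, F]
After 7 (reverse(0, 6)): [F, B, E, A, G, D, C]
After 8 (rotate_left(0, 5, k=2)): [E, A, G, D, F, B, C]
After 9 (reverse(4, 6)): [E, A, G, D, C, B, F]
After 10 (swap(0, 6)): [F, A, G, D, C, B, E]
After 11 (swap(4, 1)): [F, C, G, D, A, B, E]
After 12 (swap(5, 4)): [F, C, G, D, B, A, E]

Answer: 3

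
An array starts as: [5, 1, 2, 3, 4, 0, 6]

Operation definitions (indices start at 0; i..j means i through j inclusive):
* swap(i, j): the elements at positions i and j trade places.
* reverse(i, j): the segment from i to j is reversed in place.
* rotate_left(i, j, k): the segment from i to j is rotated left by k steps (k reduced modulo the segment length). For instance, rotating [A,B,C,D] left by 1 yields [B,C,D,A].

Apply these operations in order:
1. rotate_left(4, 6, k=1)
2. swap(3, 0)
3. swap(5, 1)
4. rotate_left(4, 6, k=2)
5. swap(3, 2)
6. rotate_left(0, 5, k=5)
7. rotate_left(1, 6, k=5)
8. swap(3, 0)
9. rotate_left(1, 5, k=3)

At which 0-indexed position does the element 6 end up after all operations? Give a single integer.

After 1 (rotate_left(4, 6, k=1)): [5, 1, 2, 3, 0, 6, 4]
After 2 (swap(3, 0)): [3, 1, 2, 5, 0, 6, 4]
After 3 (swap(5, 1)): [3, 6, 2, 5, 0, 1, 4]
After 4 (rotate_left(4, 6, k=2)): [3, 6, 2, 5, 4, 0, 1]
After 5 (swap(3, 2)): [3, 6, 5, 2, 4, 0, 1]
After 6 (rotate_left(0, 5, k=5)): [0, 3, 6, 5, 2, 4, 1]
After 7 (rotate_left(1, 6, k=5)): [0, 1, 3, 6, 5, 2, 4]
After 8 (swap(3, 0)): [6, 1, 3, 0, 5, 2, 4]
After 9 (rotate_left(1, 5, k=3)): [6, 5, 2, 1, 3, 0, 4]

Answer: 0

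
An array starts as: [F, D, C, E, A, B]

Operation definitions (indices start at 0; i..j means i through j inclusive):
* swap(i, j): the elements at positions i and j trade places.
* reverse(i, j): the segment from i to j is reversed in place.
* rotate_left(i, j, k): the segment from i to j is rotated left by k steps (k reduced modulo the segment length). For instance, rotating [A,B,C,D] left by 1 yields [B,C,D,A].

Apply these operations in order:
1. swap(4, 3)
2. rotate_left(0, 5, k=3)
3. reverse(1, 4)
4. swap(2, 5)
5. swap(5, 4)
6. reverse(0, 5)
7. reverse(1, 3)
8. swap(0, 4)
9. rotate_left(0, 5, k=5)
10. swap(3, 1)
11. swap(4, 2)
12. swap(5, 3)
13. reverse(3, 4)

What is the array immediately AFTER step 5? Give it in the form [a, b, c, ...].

Answer: [A, D, C, B, F, E]

Derivation:
After 1 (swap(4, 3)): [F, D, C, A, E, B]
After 2 (rotate_left(0, 5, k=3)): [A, E, B, F, D, C]
After 3 (reverse(1, 4)): [A, D, F, B, E, C]
After 4 (swap(2, 5)): [A, D, C, B, E, F]
After 5 (swap(5, 4)): [A, D, C, B, F, E]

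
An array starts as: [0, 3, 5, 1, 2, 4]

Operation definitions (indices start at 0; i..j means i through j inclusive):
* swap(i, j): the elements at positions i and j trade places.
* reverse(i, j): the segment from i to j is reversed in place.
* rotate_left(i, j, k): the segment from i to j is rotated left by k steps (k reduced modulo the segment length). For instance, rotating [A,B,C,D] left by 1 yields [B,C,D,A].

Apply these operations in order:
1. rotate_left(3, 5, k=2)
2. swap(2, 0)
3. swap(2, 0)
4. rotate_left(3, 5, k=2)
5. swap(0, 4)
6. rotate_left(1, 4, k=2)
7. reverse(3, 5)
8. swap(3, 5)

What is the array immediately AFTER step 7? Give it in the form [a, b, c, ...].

Answer: [4, 2, 0, 1, 5, 3]

Derivation:
After 1 (rotate_left(3, 5, k=2)): [0, 3, 5, 4, 1, 2]
After 2 (swap(2, 0)): [5, 3, 0, 4, 1, 2]
After 3 (swap(2, 0)): [0, 3, 5, 4, 1, 2]
After 4 (rotate_left(3, 5, k=2)): [0, 3, 5, 2, 4, 1]
After 5 (swap(0, 4)): [4, 3, 5, 2, 0, 1]
After 6 (rotate_left(1, 4, k=2)): [4, 2, 0, 3, 5, 1]
After 7 (reverse(3, 5)): [4, 2, 0, 1, 5, 3]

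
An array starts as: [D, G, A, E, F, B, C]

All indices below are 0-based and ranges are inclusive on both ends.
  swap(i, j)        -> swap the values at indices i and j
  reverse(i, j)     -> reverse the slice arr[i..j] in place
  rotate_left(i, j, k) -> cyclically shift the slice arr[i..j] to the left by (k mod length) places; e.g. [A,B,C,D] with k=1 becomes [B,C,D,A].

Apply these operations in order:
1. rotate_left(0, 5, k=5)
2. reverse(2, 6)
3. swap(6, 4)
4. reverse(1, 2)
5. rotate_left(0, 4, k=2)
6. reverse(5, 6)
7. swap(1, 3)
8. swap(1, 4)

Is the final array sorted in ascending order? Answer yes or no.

Answer: no

Derivation:
After 1 (rotate_left(0, 5, k=5)): [B, D, G, A, E, F, C]
After 2 (reverse(2, 6)): [B, D, C, F, E, A, G]
After 3 (swap(6, 4)): [B, D, C, F, G, A, E]
After 4 (reverse(1, 2)): [B, C, D, F, G, A, E]
After 5 (rotate_left(0, 4, k=2)): [D, F, G, B, C, A, E]
After 6 (reverse(5, 6)): [D, F, G, B, C, E, A]
After 7 (swap(1, 3)): [D, B, G, F, C, E, A]
After 8 (swap(1, 4)): [D, C, G, F, B, E, A]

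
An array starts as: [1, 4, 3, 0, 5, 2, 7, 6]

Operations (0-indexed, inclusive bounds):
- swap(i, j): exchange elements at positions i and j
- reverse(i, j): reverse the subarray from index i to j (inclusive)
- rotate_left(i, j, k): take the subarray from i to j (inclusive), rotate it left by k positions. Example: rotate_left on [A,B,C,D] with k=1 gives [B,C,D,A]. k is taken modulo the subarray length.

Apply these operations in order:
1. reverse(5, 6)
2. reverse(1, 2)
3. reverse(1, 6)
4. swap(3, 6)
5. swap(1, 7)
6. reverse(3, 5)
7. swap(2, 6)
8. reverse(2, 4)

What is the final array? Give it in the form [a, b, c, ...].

Answer: [1, 6, 0, 4, 5, 3, 7, 2]

Derivation:
After 1 (reverse(5, 6)): [1, 4, 3, 0, 5, 7, 2, 6]
After 2 (reverse(1, 2)): [1, 3, 4, 0, 5, 7, 2, 6]
After 3 (reverse(1, 6)): [1, 2, 7, 5, 0, 4, 3, 6]
After 4 (swap(3, 6)): [1, 2, 7, 3, 0, 4, 5, 6]
After 5 (swap(1, 7)): [1, 6, 7, 3, 0, 4, 5, 2]
After 6 (reverse(3, 5)): [1, 6, 7, 4, 0, 3, 5, 2]
After 7 (swap(2, 6)): [1, 6, 5, 4, 0, 3, 7, 2]
After 8 (reverse(2, 4)): [1, 6, 0, 4, 5, 3, 7, 2]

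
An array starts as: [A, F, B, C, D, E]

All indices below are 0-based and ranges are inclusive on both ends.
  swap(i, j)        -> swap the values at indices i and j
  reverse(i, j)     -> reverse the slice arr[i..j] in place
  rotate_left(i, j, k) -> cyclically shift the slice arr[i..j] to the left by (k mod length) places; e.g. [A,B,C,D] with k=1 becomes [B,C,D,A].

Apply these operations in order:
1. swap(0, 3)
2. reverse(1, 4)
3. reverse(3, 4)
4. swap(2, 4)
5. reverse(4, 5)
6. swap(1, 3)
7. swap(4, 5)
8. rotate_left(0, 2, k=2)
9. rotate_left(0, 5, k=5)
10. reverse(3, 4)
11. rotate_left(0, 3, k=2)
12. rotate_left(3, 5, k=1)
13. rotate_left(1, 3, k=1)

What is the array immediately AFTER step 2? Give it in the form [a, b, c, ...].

Answer: [C, D, A, B, F, E]

Derivation:
After 1 (swap(0, 3)): [C, F, B, A, D, E]
After 2 (reverse(1, 4)): [C, D, A, B, F, E]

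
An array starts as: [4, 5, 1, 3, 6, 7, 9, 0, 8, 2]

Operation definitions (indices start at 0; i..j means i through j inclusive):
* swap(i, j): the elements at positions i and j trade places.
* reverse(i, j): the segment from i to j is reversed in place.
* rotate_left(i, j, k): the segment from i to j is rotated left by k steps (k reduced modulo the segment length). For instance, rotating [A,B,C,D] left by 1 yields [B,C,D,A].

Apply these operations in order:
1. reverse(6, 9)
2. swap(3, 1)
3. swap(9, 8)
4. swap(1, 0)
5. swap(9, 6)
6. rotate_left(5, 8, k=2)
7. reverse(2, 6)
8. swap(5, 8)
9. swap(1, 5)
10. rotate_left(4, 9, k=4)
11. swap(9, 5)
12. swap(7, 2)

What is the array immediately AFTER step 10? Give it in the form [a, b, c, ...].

Answer: [3, 0, 9, 8, 5, 2, 6, 4, 1, 7]

Derivation:
After 1 (reverse(6, 9)): [4, 5, 1, 3, 6, 7, 2, 8, 0, 9]
After 2 (swap(3, 1)): [4, 3, 1, 5, 6, 7, 2, 8, 0, 9]
After 3 (swap(9, 8)): [4, 3, 1, 5, 6, 7, 2, 8, 9, 0]
After 4 (swap(1, 0)): [3, 4, 1, 5, 6, 7, 2, 8, 9, 0]
After 5 (swap(9, 6)): [3, 4, 1, 5, 6, 7, 0, 8, 9, 2]
After 6 (rotate_left(5, 8, k=2)): [3, 4, 1, 5, 6, 8, 9, 7, 0, 2]
After 7 (reverse(2, 6)): [3, 4, 9, 8, 6, 5, 1, 7, 0, 2]
After 8 (swap(5, 8)): [3, 4, 9, 8, 6, 0, 1, 7, 5, 2]
After 9 (swap(1, 5)): [3, 0, 9, 8, 6, 4, 1, 7, 5, 2]
After 10 (rotate_left(4, 9, k=4)): [3, 0, 9, 8, 5, 2, 6, 4, 1, 7]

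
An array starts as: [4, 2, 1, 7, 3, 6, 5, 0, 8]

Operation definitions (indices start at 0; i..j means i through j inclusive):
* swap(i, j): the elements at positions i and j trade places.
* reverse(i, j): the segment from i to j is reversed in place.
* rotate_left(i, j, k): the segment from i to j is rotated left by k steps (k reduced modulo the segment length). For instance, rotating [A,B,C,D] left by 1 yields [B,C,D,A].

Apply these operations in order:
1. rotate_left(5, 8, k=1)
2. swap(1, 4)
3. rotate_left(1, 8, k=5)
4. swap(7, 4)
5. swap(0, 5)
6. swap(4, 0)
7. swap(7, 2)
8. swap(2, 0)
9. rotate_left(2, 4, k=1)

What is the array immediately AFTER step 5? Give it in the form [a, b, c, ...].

After 1 (rotate_left(5, 8, k=1)): [4, 2, 1, 7, 3, 5, 0, 8, 6]
After 2 (swap(1, 4)): [4, 3, 1, 7, 2, 5, 0, 8, 6]
After 3 (rotate_left(1, 8, k=5)): [4, 0, 8, 6, 3, 1, 7, 2, 5]
After 4 (swap(7, 4)): [4, 0, 8, 6, 2, 1, 7, 3, 5]
After 5 (swap(0, 5)): [1, 0, 8, 6, 2, 4, 7, 3, 5]

Answer: [1, 0, 8, 6, 2, 4, 7, 3, 5]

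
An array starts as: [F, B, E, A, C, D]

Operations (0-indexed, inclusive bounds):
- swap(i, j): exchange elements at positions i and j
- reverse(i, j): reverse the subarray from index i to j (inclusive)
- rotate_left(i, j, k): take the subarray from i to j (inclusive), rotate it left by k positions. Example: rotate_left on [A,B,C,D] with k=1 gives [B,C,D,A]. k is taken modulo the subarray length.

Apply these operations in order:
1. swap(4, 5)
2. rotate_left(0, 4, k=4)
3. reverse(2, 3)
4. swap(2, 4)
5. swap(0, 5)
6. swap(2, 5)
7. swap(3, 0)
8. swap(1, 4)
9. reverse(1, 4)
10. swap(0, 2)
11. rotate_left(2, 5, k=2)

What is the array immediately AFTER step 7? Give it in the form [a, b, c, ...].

After 1 (swap(4, 5)): [F, B, E, A, D, C]
After 2 (rotate_left(0, 4, k=4)): [D, F, B, E, A, C]
After 3 (reverse(2, 3)): [D, F, E, B, A, C]
After 4 (swap(2, 4)): [D, F, A, B, E, C]
After 5 (swap(0, 5)): [C, F, A, B, E, D]
After 6 (swap(2, 5)): [C, F, D, B, E, A]
After 7 (swap(3, 0)): [B, F, D, C, E, A]

Answer: [B, F, D, C, E, A]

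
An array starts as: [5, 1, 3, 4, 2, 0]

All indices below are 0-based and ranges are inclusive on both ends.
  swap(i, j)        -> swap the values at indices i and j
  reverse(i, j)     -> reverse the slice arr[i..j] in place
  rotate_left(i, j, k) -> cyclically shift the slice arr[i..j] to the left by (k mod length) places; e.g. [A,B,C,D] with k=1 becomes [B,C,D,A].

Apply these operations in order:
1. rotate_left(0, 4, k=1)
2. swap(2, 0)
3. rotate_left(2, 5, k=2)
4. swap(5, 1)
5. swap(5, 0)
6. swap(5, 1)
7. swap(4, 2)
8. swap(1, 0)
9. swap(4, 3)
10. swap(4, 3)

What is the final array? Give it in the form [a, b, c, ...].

Answer: [4, 3, 1, 0, 5, 2]

Derivation:
After 1 (rotate_left(0, 4, k=1)): [1, 3, 4, 2, 5, 0]
After 2 (swap(2, 0)): [4, 3, 1, 2, 5, 0]
After 3 (rotate_left(2, 5, k=2)): [4, 3, 5, 0, 1, 2]
After 4 (swap(5, 1)): [4, 2, 5, 0, 1, 3]
After 5 (swap(5, 0)): [3, 2, 5, 0, 1, 4]
After 6 (swap(5, 1)): [3, 4, 5, 0, 1, 2]
After 7 (swap(4, 2)): [3, 4, 1, 0, 5, 2]
After 8 (swap(1, 0)): [4, 3, 1, 0, 5, 2]
After 9 (swap(4, 3)): [4, 3, 1, 5, 0, 2]
After 10 (swap(4, 3)): [4, 3, 1, 0, 5, 2]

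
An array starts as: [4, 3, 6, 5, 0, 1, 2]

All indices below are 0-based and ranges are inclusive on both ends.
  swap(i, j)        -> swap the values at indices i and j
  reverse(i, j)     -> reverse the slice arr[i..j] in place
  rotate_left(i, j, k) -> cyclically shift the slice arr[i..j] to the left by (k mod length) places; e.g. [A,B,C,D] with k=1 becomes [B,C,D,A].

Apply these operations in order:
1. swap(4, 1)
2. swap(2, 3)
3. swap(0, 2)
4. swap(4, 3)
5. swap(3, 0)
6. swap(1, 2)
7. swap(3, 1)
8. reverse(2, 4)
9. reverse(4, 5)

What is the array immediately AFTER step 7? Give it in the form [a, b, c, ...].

Answer: [3, 5, 0, 4, 6, 1, 2]

Derivation:
After 1 (swap(4, 1)): [4, 0, 6, 5, 3, 1, 2]
After 2 (swap(2, 3)): [4, 0, 5, 6, 3, 1, 2]
After 3 (swap(0, 2)): [5, 0, 4, 6, 3, 1, 2]
After 4 (swap(4, 3)): [5, 0, 4, 3, 6, 1, 2]
After 5 (swap(3, 0)): [3, 0, 4, 5, 6, 1, 2]
After 6 (swap(1, 2)): [3, 4, 0, 5, 6, 1, 2]
After 7 (swap(3, 1)): [3, 5, 0, 4, 6, 1, 2]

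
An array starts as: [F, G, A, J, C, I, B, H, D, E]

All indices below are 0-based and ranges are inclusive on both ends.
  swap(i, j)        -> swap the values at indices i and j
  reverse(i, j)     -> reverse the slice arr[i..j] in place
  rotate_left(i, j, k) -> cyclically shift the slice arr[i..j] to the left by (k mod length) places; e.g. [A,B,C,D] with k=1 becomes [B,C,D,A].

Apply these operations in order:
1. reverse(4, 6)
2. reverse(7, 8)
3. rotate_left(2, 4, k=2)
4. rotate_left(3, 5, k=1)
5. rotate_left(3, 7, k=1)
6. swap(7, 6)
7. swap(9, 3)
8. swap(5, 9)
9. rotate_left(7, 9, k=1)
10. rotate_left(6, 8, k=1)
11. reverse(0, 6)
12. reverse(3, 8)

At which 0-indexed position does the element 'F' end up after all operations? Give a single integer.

Answer: 5

Derivation:
After 1 (reverse(4, 6)): [F, G, A, J, B, I, C, H, D, E]
After 2 (reverse(7, 8)): [F, G, A, J, B, I, C, D, H, E]
After 3 (rotate_left(2, 4, k=2)): [F, G, B, A, J, I, C, D, H, E]
After 4 (rotate_left(3, 5, k=1)): [F, G, B, J, I, A, C, D, H, E]
After 5 (rotate_left(3, 7, k=1)): [F, G, B, I, A, C, D, J, H, E]
After 6 (swap(7, 6)): [F, G, B, I, A, C, J, D, H, E]
After 7 (swap(9, 3)): [F, G, B, E, A, C, J, D, H, I]
After 8 (swap(5, 9)): [F, G, B, E, A, I, J, D, H, C]
After 9 (rotate_left(7, 9, k=1)): [F, G, B, E, A, I, J, H, C, D]
After 10 (rotate_left(6, 8, k=1)): [F, G, B, E, A, I, H, C, J, D]
After 11 (reverse(0, 6)): [H, I, A, E, B, G, F, C, J, D]
After 12 (reverse(3, 8)): [H, I, A, J, C, F, G, B, E, D]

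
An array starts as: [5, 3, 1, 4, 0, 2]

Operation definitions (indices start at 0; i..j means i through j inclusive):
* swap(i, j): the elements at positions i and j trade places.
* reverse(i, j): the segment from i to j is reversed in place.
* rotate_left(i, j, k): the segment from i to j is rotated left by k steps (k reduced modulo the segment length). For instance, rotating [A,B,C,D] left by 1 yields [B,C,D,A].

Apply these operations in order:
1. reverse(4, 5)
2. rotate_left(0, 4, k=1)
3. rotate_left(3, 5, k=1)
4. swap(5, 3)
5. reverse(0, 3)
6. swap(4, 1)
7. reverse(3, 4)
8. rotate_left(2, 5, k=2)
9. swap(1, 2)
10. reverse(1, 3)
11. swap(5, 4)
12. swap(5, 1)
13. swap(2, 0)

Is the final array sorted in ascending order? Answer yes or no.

Answer: yes

Derivation:
After 1 (reverse(4, 5)): [5, 3, 1, 4, 2, 0]
After 2 (rotate_left(0, 4, k=1)): [3, 1, 4, 2, 5, 0]
After 3 (rotate_left(3, 5, k=1)): [3, 1, 4, 5, 0, 2]
After 4 (swap(5, 3)): [3, 1, 4, 2, 0, 5]
After 5 (reverse(0, 3)): [2, 4, 1, 3, 0, 5]
After 6 (swap(4, 1)): [2, 0, 1, 3, 4, 5]
After 7 (reverse(3, 4)): [2, 0, 1, 4, 3, 5]
After 8 (rotate_left(2, 5, k=2)): [2, 0, 3, 5, 1, 4]
After 9 (swap(1, 2)): [2, 3, 0, 5, 1, 4]
After 10 (reverse(1, 3)): [2, 5, 0, 3, 1, 4]
After 11 (swap(5, 4)): [2, 5, 0, 3, 4, 1]
After 12 (swap(5, 1)): [2, 1, 0, 3, 4, 5]
After 13 (swap(2, 0)): [0, 1, 2, 3, 4, 5]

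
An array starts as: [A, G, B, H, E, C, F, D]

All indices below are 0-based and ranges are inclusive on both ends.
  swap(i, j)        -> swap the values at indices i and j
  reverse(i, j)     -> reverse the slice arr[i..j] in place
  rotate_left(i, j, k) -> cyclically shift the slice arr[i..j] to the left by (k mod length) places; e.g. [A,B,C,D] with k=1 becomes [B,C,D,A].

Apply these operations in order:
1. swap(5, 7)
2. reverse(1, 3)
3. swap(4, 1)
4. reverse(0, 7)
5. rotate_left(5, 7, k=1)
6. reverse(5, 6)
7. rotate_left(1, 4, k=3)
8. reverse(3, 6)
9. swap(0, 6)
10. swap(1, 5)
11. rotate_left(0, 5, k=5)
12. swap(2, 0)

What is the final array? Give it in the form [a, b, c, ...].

After 1 (swap(5, 7)): [A, G, B, H, E, D, F, C]
After 2 (reverse(1, 3)): [A, H, B, G, E, D, F, C]
After 3 (swap(4, 1)): [A, E, B, G, H, D, F, C]
After 4 (reverse(0, 7)): [C, F, D, H, G, B, E, A]
After 5 (rotate_left(5, 7, k=1)): [C, F, D, H, G, E, A, B]
After 6 (reverse(5, 6)): [C, F, D, H, G, A, E, B]
After 7 (rotate_left(1, 4, k=3)): [C, G, F, D, H, A, E, B]
After 8 (reverse(3, 6)): [C, G, F, E, A, H, D, B]
After 9 (swap(0, 6)): [D, G, F, E, A, H, C, B]
After 10 (swap(1, 5)): [D, H, F, E, A, G, C, B]
After 11 (rotate_left(0, 5, k=5)): [G, D, H, F, E, A, C, B]
After 12 (swap(2, 0)): [H, D, G, F, E, A, C, B]

Answer: [H, D, G, F, E, A, C, B]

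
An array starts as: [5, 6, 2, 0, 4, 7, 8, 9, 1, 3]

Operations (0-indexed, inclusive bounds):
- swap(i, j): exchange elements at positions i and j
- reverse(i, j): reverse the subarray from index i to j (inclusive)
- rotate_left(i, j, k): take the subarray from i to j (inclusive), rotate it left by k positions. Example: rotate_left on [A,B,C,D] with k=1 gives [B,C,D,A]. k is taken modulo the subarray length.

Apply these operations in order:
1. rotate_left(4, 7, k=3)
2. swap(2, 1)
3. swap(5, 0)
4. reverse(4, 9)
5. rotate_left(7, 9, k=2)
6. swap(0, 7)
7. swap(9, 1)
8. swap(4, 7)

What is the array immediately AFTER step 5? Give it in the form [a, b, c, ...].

Answer: [4, 2, 6, 0, 3, 1, 8, 9, 7, 5]

Derivation:
After 1 (rotate_left(4, 7, k=3)): [5, 6, 2, 0, 9, 4, 7, 8, 1, 3]
After 2 (swap(2, 1)): [5, 2, 6, 0, 9, 4, 7, 8, 1, 3]
After 3 (swap(5, 0)): [4, 2, 6, 0, 9, 5, 7, 8, 1, 3]
After 4 (reverse(4, 9)): [4, 2, 6, 0, 3, 1, 8, 7, 5, 9]
After 5 (rotate_left(7, 9, k=2)): [4, 2, 6, 0, 3, 1, 8, 9, 7, 5]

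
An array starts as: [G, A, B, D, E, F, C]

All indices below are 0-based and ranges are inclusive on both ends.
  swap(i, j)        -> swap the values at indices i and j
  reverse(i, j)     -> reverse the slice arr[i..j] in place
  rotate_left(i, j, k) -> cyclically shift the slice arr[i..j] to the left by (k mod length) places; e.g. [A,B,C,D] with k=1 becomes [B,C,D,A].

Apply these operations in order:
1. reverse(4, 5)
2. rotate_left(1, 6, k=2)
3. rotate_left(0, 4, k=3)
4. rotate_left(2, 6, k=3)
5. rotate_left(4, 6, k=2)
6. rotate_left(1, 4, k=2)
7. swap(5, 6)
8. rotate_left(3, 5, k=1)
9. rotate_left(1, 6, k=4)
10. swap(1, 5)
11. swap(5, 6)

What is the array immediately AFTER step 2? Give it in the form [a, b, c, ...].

After 1 (reverse(4, 5)): [G, A, B, D, F, E, C]
After 2 (rotate_left(1, 6, k=2)): [G, D, F, E, C, A, B]

Answer: [G, D, F, E, C, A, B]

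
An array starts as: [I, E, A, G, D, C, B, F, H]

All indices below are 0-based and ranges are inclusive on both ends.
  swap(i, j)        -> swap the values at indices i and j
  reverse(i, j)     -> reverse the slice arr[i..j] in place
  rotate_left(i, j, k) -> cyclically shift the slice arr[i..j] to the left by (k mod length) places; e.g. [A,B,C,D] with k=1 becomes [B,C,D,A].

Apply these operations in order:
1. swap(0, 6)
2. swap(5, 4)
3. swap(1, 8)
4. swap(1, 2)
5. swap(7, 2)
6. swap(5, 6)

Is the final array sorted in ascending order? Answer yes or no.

Answer: no

Derivation:
After 1 (swap(0, 6)): [B, E, A, G, D, C, I, F, H]
After 2 (swap(5, 4)): [B, E, A, G, C, D, I, F, H]
After 3 (swap(1, 8)): [B, H, A, G, C, D, I, F, E]
After 4 (swap(1, 2)): [B, A, H, G, C, D, I, F, E]
After 5 (swap(7, 2)): [B, A, F, G, C, D, I, H, E]
After 6 (swap(5, 6)): [B, A, F, G, C, I, D, H, E]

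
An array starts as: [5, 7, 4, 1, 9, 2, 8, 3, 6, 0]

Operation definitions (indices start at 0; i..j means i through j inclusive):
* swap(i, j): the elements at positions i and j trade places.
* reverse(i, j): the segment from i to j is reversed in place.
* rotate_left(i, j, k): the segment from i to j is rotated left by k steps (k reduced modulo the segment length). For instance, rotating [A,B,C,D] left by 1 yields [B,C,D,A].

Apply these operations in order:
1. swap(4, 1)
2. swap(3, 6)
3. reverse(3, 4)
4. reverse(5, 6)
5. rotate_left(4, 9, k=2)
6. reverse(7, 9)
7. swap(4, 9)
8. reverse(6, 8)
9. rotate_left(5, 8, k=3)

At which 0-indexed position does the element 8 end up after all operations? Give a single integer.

After 1 (swap(4, 1)): [5, 9, 4, 1, 7, 2, 8, 3, 6, 0]
After 2 (swap(3, 6)): [5, 9, 4, 8, 7, 2, 1, 3, 6, 0]
After 3 (reverse(3, 4)): [5, 9, 4, 7, 8, 2, 1, 3, 6, 0]
After 4 (reverse(5, 6)): [5, 9, 4, 7, 8, 1, 2, 3, 6, 0]
After 5 (rotate_left(4, 9, k=2)): [5, 9, 4, 7, 2, 3, 6, 0, 8, 1]
After 6 (reverse(7, 9)): [5, 9, 4, 7, 2, 3, 6, 1, 8, 0]
After 7 (swap(4, 9)): [5, 9, 4, 7, 0, 3, 6, 1, 8, 2]
After 8 (reverse(6, 8)): [5, 9, 4, 7, 0, 3, 8, 1, 6, 2]
After 9 (rotate_left(5, 8, k=3)): [5, 9, 4, 7, 0, 6, 3, 8, 1, 2]

Answer: 7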